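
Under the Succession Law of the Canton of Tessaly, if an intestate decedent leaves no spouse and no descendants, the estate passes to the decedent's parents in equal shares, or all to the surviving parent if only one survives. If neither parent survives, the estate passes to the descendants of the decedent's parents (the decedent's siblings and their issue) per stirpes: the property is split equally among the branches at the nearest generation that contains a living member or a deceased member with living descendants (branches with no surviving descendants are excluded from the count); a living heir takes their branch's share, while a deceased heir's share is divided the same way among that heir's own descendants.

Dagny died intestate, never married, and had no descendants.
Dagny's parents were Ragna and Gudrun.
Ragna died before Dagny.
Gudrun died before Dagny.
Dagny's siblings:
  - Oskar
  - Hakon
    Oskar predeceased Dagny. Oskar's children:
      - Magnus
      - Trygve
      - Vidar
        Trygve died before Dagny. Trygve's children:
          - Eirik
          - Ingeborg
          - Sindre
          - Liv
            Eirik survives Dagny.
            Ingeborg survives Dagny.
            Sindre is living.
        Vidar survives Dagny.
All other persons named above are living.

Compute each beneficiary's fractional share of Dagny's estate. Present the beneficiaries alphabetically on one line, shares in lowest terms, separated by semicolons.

Eirik 1/24; Hakon 1/2; Ingeborg 1/24; Liv 1/24; Magnus 1/6; Sindre 1/24; Vidar 1/6

Neither parent survives and there are no descendants, so the estate passes to Dagny's siblings and their issue per stirpes.
The estate is divided into 2 equal shares of 1/2 among Oskar, Hakon.
Oskar predeceased; the 1/2 allotted to Oskar's branch passes to Oskar's issue by representation.
The 1/2 is divided into 3 equal shares of 1/6 among Magnus, Trygve, Vidar.
Magnus is living and takes 1/6.
Trygve predeceased; the 1/6 allotted to Trygve's branch passes to Trygve's issue by representation.
The 1/6 is divided into 4 equal shares of 1/24 among Eirik, Ingeborg, Sindre, Liv.
Eirik is living and takes 1/24.
Ingeborg is living and takes 1/24.
Sindre is living and takes 1/24.
Liv is living and takes 1/24.
Vidar is living and takes 1/6.
Hakon is living and takes 1/2.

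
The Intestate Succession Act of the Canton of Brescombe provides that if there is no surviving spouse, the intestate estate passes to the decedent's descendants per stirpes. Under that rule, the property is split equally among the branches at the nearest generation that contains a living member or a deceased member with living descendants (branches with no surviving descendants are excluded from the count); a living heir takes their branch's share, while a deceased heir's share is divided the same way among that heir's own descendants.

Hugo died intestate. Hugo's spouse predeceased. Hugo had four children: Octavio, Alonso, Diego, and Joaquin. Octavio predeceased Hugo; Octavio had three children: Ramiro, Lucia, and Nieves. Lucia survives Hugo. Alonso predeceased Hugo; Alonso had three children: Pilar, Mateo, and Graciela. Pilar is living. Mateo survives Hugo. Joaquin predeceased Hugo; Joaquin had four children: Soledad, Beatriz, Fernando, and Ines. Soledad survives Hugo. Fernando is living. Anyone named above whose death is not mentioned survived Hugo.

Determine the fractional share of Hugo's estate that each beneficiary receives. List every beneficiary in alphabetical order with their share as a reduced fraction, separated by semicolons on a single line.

Beatriz 1/16; Diego 1/4; Fernando 1/16; Graciela 1/12; Ines 1/16; Lucia 1/12; Mateo 1/12; Nieves 1/12; Pilar 1/12; Ramiro 1/12; Soledad 1/16

There is no surviving spouse, so the entire estate passes to Hugo's descendants per stirpes.
The estate is divided into 4 equal shares of 1/4 among Octavio, Alonso, Diego, Joaquin.
Octavio predeceased; the 1/4 allotted to Octavio's branch passes to Octavio's issue by representation.
The 1/4 is divided into 3 equal shares of 1/12 among Ramiro, Lucia, Nieves.
Ramiro is living and takes 1/12.
Lucia is living and takes 1/12.
Nieves is living and takes 1/12.
Alonso predeceased; the 1/4 allotted to Alonso's branch passes to Alonso's issue by representation.
The 1/4 is divided into 3 equal shares of 1/12 among Pilar, Mateo, Graciela.
Pilar is living and takes 1/12.
Mateo is living and takes 1/12.
Graciela is living and takes 1/12.
Diego is living and takes 1/4.
Joaquin predeceased; the 1/4 allotted to Joaquin's branch passes to Joaquin's issue by representation.
The 1/4 is divided into 4 equal shares of 1/16 among Soledad, Beatriz, Fernando, Ines.
Soledad is living and takes 1/16.
Beatriz is living and takes 1/16.
Fernando is living and takes 1/16.
Ines is living and takes 1/16.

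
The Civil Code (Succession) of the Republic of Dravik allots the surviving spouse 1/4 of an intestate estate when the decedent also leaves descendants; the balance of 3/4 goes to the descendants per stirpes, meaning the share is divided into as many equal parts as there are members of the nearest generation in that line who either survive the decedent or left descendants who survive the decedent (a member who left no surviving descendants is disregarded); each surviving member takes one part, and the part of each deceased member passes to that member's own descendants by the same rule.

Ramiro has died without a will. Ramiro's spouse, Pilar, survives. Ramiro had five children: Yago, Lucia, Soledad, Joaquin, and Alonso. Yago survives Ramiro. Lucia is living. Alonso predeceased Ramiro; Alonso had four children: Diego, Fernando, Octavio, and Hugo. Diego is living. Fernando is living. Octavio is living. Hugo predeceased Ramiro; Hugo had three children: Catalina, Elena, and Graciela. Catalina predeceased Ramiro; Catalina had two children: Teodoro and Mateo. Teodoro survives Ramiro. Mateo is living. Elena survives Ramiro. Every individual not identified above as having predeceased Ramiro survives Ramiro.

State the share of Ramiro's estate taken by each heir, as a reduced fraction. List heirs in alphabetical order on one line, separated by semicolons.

Diego 3/80; Elena 1/80; Fernando 3/80; Graciela 1/80; Joaquin 3/20; Lucia 3/20; Mateo 1/160; Octavio 3/80; Pilar 1/4; Soledad 3/20; Teodoro 1/160; Yago 3/20

Pilar, as surviving spouse, takes 1/4.
The remaining 3/4 passes to Ramiro's descendants per stirpes.
The 3/4 is divided into 5 equal shares of 3/20 among Yago, Lucia, Soledad, Joaquin, Alonso.
Yago is living and takes 3/20.
Lucia is living and takes 3/20.
Soledad is living and takes 3/20.
Joaquin is living and takes 3/20.
Alonso predeceased; the 3/20 allotted to Alonso's branch passes to Alonso's issue by representation.
The 3/20 is divided into 4 equal shares of 3/80 among Diego, Fernando, Octavio, Hugo.
Diego is living and takes 3/80.
Fernando is living and takes 3/80.
Octavio is living and takes 3/80.
Hugo predeceased; the 3/80 allotted to Hugo's branch passes to Hugo's issue by representation.
The 3/80 is divided into 3 equal shares of 1/80 among Catalina, Elena, Graciela.
Catalina predeceased; the 1/80 allotted to Catalina's branch passes to Catalina's issue by representation.
The 1/80 is divided into 2 equal shares of 1/160 among Teodoro, Mateo.
Teodoro is living and takes 1/160.
Mateo is living and takes 1/160.
Elena is living and takes 1/80.
Graciela is living and takes 1/80.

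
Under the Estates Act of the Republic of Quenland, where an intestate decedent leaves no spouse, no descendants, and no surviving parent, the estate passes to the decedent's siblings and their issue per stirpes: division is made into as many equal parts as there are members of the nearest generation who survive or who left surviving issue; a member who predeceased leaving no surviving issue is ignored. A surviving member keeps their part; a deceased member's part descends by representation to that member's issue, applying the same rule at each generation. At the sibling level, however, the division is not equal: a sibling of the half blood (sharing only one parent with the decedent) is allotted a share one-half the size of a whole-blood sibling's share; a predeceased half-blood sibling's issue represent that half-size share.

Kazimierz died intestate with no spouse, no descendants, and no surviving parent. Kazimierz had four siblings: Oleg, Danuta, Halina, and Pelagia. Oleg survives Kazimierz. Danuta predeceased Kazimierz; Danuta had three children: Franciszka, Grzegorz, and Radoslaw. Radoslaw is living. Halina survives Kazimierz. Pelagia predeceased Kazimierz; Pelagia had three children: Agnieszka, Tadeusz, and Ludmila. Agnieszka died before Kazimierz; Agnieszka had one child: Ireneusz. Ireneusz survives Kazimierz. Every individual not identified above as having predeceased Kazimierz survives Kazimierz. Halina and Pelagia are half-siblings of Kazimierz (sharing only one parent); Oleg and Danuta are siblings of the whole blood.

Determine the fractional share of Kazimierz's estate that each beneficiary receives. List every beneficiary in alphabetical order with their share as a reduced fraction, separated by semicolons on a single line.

Franciszka 1/9; Grzegorz 1/9; Halina 1/6; Ireneusz 1/18; Ludmila 1/18; Oleg 1/3; Radoslaw 1/9; Tadeusz 1/18

No spouse, descendants, or parent survives, so the estate passes to Kazimierz's siblings per stirpes.
Half-blood siblings count for one-half the weight of whole-blood siblings at the initial division.
Dividing 1 in proportion to weights (total weight 3): Oleg (weight 1) → 1/3; Danuta (weight 1) → 1/3; Halina (weight 1/2) → 1/6; Pelagia (weight 1/2) → 1/6.
Oleg is living and takes 1/3.
Danuta predeceased; the 1/3 allotted to Danuta's branch passes to Danuta's issue by representation.
The 1/3 is divided into 3 equal shares of 1/9 among Franciszka, Grzegorz, Radoslaw.
Franciszka is living and takes 1/9.
Grzegorz is living and takes 1/9.
Radoslaw is living and takes 1/9.
Halina is living and takes 1/6.
Pelagia predeceased; the 1/6 allotted to Pelagia's branch passes to Pelagia's issue by representation.
The 1/6 is divided into 3 equal shares of 1/18 among Agnieszka, Tadeusz, Ludmila.
Agnieszka predeceased; the 1/18 allotted to Agnieszka's branch passes to Agnieszka's issue by representation.
Ireneusz is the sole taker at this level and receives the full 1/18.
Tadeusz is living and takes 1/18.
Ludmila is living and takes 1/18.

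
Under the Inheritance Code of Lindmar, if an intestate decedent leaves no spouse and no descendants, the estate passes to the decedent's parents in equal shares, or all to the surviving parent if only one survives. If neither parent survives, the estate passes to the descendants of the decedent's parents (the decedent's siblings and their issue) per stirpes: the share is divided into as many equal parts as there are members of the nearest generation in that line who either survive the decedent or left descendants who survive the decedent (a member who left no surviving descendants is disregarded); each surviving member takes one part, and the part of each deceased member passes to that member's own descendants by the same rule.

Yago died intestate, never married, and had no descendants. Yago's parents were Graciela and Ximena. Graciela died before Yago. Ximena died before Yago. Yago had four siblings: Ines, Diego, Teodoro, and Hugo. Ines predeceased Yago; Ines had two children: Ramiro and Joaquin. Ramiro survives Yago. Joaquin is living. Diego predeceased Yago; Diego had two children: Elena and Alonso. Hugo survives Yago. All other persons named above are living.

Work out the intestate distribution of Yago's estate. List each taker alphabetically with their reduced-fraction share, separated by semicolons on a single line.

Neither parent survives and there are no descendants, so the estate passes to Yago's siblings and their issue per stirpes.
The estate is divided into 4 equal shares of 1/4 among Ines, Diego, Teodoro, Hugo.
Ines predeceased; the 1/4 allotted to Ines's branch passes to Ines's issue by representation.
The 1/4 is divided into 2 equal shares of 1/8 among Ramiro, Joaquin.
Ramiro is living and takes 1/8.
Joaquin is living and takes 1/8.
Diego predeceased; the 1/4 allotted to Diego's branch passes to Diego's issue by representation.
The 1/4 is divided into 2 equal shares of 1/8 among Elena, Alonso.
Elena is living and takes 1/8.
Alonso is living and takes 1/8.
Teodoro is living and takes 1/4.
Hugo is living and takes 1/4.

Alonso 1/8; Elena 1/8; Hugo 1/4; Joaquin 1/8; Ramiro 1/8; Teodoro 1/4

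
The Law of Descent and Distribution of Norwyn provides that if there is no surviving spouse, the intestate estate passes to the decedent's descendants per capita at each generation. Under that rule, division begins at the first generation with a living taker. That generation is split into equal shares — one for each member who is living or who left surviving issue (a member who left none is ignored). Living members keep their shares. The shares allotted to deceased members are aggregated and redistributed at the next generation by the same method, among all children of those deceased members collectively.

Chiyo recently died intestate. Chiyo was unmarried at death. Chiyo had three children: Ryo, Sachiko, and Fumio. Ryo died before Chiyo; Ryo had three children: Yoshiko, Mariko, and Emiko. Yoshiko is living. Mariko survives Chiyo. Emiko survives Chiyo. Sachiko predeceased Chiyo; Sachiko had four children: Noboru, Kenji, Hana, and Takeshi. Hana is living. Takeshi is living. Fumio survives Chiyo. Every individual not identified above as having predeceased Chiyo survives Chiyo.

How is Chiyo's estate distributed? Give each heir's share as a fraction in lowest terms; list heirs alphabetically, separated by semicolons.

There is no surviving spouse, so the entire estate passes to Chiyo's descendants per capita at each generation.
At generation 1 (Ryo, Sachiko, Fumio) there are 3 shares of (1)/3 = 1/3 each.
Living: Fumio — each takes 1/3.
Deceased: Ryo and Sachiko. Their combined 2/3 is pooled and carried to generation 2.
At generation 2 (Yoshiko, Mariko, Emiko, Noboru, Kenji, Hana, Takeshi) there are 7 shares of (2/3)/7 = 2/21 each.
Living: Yoshiko, Mariko, Emiko, Noboru, Kenji, Hana, and Takeshi — each takes 2/21.

Emiko 2/21; Fumio 1/3; Hana 2/21; Kenji 2/21; Mariko 2/21; Noboru 2/21; Takeshi 2/21; Yoshiko 2/21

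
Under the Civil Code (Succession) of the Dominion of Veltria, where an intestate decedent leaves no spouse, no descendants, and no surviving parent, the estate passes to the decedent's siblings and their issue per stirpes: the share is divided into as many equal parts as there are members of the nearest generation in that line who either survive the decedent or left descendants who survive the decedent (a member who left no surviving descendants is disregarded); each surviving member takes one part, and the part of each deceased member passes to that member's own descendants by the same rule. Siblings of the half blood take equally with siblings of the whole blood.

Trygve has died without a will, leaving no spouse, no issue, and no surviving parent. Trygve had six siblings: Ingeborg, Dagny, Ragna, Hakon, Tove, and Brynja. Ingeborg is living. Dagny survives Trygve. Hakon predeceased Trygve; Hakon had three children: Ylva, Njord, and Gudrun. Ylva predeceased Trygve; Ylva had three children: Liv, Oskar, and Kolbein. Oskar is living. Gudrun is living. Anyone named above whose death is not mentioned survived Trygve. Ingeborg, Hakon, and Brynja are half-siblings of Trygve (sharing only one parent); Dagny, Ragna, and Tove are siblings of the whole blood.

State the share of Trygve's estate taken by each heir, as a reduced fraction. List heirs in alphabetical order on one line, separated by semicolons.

Brynja 1/6; Dagny 1/6; Gudrun 1/18; Ingeborg 1/6; Kolbein 1/54; Liv 1/54; Njord 1/18; Oskar 1/54; Ragna 1/6; Tove 1/6

No spouse, descendants, or parent survives, so the estate passes to Trygve's siblings per stirpes.
Half-blood and whole-blood siblings take equally under the stated rule.
The estate is divided into 6 equal shares of 1/6 among Ingeborg, Dagny, Ragna, Hakon, Tove, Brynja.
Ingeborg is living and takes 1/6.
Dagny is living and takes 1/6.
Ragna is living and takes 1/6.
Hakon predeceased; the 1/6 allotted to Hakon's branch passes to Hakon's issue by representation.
The 1/6 is divided into 3 equal shares of 1/18 among Ylva, Njord, Gudrun.
Ylva predeceased; the 1/18 allotted to Ylva's branch passes to Ylva's issue by representation.
The 1/18 is divided into 3 equal shares of 1/54 among Liv, Oskar, Kolbein.
Liv is living and takes 1/54.
Oskar is living and takes 1/54.
Kolbein is living and takes 1/54.
Njord is living and takes 1/18.
Gudrun is living and takes 1/18.
Tove is living and takes 1/6.
Brynja is living and takes 1/6.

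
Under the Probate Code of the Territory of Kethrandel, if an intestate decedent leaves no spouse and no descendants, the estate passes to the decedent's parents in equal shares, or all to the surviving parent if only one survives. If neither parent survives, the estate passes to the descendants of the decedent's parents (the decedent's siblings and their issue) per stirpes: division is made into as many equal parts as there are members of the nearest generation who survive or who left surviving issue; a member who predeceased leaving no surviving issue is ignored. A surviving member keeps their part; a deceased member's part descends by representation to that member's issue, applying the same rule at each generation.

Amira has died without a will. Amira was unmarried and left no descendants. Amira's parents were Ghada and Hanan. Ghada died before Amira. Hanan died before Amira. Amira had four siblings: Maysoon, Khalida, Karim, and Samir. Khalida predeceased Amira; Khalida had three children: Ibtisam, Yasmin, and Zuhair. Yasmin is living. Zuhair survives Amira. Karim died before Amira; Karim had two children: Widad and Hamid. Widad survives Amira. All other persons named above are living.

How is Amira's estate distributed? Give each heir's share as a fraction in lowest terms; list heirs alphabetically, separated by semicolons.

Hamid 1/8; Ibtisam 1/12; Maysoon 1/4; Samir 1/4; Widad 1/8; Yasmin 1/12; Zuhair 1/12

Neither parent survives and there are no descendants, so the estate passes to Amira's siblings and their issue per stirpes.
The estate is divided into 4 equal shares of 1/4 among Maysoon, Khalida, Karim, Samir.
Maysoon is living and takes 1/4.
Khalida predeceased; the 1/4 allotted to Khalida's branch passes to Khalida's issue by representation.
The 1/4 is divided into 3 equal shares of 1/12 among Ibtisam, Yasmin, Zuhair.
Ibtisam is living and takes 1/12.
Yasmin is living and takes 1/12.
Zuhair is living and takes 1/12.
Karim predeceased; the 1/4 allotted to Karim's branch passes to Karim's issue by representation.
The 1/4 is divided into 2 equal shares of 1/8 among Widad, Hamid.
Widad is living and takes 1/8.
Hamid is living and takes 1/8.
Samir is living and takes 1/4.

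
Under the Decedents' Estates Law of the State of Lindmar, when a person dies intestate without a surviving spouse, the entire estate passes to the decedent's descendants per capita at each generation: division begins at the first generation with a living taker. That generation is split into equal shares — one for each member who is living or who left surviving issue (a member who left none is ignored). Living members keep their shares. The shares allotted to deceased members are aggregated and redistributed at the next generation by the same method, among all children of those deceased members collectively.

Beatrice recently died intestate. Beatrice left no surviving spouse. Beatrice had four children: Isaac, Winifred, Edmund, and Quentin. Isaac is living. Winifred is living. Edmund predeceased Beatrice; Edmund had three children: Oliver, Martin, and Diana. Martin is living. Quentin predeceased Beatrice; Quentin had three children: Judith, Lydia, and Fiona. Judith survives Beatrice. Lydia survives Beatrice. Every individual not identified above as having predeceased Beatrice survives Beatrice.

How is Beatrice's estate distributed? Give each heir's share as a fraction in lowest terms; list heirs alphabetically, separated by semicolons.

Diana 1/12; Fiona 1/12; Isaac 1/4; Judith 1/12; Lydia 1/12; Martin 1/12; Oliver 1/12; Winifred 1/4

There is no surviving spouse, so the entire estate passes to Beatrice's descendants per capita at each generation.
At generation 1 (Isaac, Winifred, Edmund, Quentin) there are 4 shares of (1)/4 = 1/4 each.
Living: Isaac and Winifred — each takes 1/4.
Deceased: Edmund and Quentin. Their combined 1/2 is pooled and carried to generation 2.
At generation 2 (Oliver, Martin, Diana, Judith, Lydia, Fiona) there are 6 shares of (1/2)/6 = 1/12 each.
Living: Oliver, Martin, Diana, Judith, Lydia, and Fiona — each takes 1/12.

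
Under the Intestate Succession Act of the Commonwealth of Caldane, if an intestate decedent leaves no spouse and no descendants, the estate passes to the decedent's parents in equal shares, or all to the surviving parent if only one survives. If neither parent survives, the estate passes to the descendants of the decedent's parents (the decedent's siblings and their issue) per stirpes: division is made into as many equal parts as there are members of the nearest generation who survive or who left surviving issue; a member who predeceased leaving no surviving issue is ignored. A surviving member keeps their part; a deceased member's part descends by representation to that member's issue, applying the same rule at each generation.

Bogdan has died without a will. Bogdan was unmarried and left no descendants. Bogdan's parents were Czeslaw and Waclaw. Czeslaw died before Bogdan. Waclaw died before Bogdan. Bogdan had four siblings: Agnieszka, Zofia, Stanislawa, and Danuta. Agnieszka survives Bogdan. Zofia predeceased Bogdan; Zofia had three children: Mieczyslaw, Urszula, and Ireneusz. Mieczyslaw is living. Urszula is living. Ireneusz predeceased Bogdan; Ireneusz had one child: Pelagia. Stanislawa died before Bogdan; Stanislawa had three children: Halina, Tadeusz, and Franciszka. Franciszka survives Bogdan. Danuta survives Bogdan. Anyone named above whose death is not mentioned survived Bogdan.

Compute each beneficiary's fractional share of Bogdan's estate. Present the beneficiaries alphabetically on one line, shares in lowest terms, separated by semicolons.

Agnieszka 1/4; Danuta 1/4; Franciszka 1/12; Halina 1/12; Mieczyslaw 1/12; Pelagia 1/12; Tadeusz 1/12; Urszula 1/12

Neither parent survives and there are no descendants, so the estate passes to Bogdan's siblings and their issue per stirpes.
The estate is divided into 4 equal shares of 1/4 among Agnieszka, Zofia, Stanislawa, Danuta.
Agnieszka is living and takes 1/4.
Zofia predeceased; the 1/4 allotted to Zofia's branch passes to Zofia's issue by representation.
The 1/4 is divided into 3 equal shares of 1/12 among Mieczyslaw, Urszula, Ireneusz.
Mieczyslaw is living and takes 1/12.
Urszula is living and takes 1/12.
Ireneusz predeceased; the 1/12 allotted to Ireneusz's branch passes to Ireneusz's issue by representation.
Pelagia is the sole taker at this level and receives the full 1/12.
Stanislawa predeceased; the 1/4 allotted to Stanislawa's branch passes to Stanislawa's issue by representation.
The 1/4 is divided into 3 equal shares of 1/12 among Halina, Tadeusz, Franciszka.
Halina is living and takes 1/12.
Tadeusz is living and takes 1/12.
Franciszka is living and takes 1/12.
Danuta is living and takes 1/4.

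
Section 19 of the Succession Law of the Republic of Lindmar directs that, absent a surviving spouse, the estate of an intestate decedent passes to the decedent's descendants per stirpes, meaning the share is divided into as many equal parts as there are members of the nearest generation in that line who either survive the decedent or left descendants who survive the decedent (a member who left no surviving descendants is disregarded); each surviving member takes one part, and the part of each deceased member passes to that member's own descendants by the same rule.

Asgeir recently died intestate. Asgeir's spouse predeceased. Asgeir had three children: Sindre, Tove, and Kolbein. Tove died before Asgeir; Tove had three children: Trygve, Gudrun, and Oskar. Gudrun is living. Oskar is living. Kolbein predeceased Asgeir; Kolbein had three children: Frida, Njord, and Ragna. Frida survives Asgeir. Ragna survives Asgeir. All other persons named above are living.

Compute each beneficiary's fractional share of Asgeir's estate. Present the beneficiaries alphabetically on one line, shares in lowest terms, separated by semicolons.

Frida 1/9; Gudrun 1/9; Njord 1/9; Oskar 1/9; Ragna 1/9; Sindre 1/3; Trygve 1/9

There is no surviving spouse, so the entire estate passes to Asgeir's descendants per stirpes.
The estate is divided into 3 equal shares of 1/3 among Sindre, Tove, Kolbein.
Sindre is living and takes 1/3.
Tove predeceased; the 1/3 allotted to Tove's branch passes to Tove's issue by representation.
The 1/3 is divided into 3 equal shares of 1/9 among Trygve, Gudrun, Oskar.
Trygve is living and takes 1/9.
Gudrun is living and takes 1/9.
Oskar is living and takes 1/9.
Kolbein predeceased; the 1/3 allotted to Kolbein's branch passes to Kolbein's issue by representation.
The 1/3 is divided into 3 equal shares of 1/9 among Frida, Njord, Ragna.
Frida is living and takes 1/9.
Njord is living and takes 1/9.
Ragna is living and takes 1/9.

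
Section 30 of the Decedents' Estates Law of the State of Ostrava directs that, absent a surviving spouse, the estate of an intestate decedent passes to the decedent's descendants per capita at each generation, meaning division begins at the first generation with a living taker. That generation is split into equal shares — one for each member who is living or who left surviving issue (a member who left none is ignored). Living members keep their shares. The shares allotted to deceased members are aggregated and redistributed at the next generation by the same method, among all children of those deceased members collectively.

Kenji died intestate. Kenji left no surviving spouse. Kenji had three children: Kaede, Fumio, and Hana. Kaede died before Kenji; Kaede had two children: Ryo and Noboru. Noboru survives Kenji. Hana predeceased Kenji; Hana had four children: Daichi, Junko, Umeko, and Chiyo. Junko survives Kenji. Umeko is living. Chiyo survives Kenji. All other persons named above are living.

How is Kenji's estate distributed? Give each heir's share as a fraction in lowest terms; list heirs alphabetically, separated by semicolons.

There is no surviving spouse, so the entire estate passes to Kenji's descendants per capita at each generation.
At generation 1 (Kaede, Fumio, Hana) there are 3 shares of (1)/3 = 1/3 each.
Living: Fumio — each takes 1/3.
Deceased: Kaede and Hana. Their combined 2/3 is pooled and carried to generation 2.
At generation 2 (Ryo, Noboru, Daichi, Junko, Umeko, Chiyo) there are 6 shares of (2/3)/6 = 1/9 each.
Living: Ryo, Noboru, Daichi, Junko, Umeko, and Chiyo — each takes 1/9.

Chiyo 1/9; Daichi 1/9; Fumio 1/3; Junko 1/9; Noboru 1/9; Ryo 1/9; Umeko 1/9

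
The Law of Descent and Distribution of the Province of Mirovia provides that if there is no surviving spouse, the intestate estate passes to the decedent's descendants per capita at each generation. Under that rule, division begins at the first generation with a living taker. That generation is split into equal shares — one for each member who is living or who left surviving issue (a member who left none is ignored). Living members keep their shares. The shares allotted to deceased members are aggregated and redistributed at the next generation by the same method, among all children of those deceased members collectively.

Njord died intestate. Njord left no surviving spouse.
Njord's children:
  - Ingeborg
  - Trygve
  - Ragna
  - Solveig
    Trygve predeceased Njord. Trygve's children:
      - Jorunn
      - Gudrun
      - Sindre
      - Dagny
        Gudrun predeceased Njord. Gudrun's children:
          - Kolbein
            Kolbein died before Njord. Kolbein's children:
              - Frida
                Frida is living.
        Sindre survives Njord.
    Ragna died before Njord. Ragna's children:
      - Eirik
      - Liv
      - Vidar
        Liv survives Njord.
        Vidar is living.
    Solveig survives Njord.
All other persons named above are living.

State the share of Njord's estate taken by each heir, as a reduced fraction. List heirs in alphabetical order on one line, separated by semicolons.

There is no surviving spouse, so the entire estate passes to Njord's descendants per capita at each generation.
At generation 1 (Ingeborg, Trygve, Ragna, Solveig) there are 4 shares of (1)/4 = 1/4 each.
Living: Ingeborg and Solveig — each takes 1/4.
Deceased: Trygve and Ragna. Their combined 1/2 is pooled and carried to generation 2.
At generation 2 (Jorunn, Gudrun, Sindre, Dagny, Eirik, Liv, Vidar) there are 7 shares of (1/2)/7 = 1/14 each.
Living: Jorunn, Sindre, Dagny, Eirik, Liv, and Vidar — each takes 1/14.
Deceased: Gudrun. That 1/14 share is carried to generation 3.
At generation 3 (Kolbein) there are 1 shares of (1/14)/1 = 1/14 each.
Deceased: Kolbein. That 1/14 share is carried to generation 4.
At generation 4 (Frida) there are 1 shares of (1/14)/1 = 1/14 each.
Living: Frida — each takes 1/14.

Dagny 1/14; Eirik 1/14; Frida 1/14; Ingeborg 1/4; Jorunn 1/14; Liv 1/14; Sindre 1/14; Solveig 1/4; Vidar 1/14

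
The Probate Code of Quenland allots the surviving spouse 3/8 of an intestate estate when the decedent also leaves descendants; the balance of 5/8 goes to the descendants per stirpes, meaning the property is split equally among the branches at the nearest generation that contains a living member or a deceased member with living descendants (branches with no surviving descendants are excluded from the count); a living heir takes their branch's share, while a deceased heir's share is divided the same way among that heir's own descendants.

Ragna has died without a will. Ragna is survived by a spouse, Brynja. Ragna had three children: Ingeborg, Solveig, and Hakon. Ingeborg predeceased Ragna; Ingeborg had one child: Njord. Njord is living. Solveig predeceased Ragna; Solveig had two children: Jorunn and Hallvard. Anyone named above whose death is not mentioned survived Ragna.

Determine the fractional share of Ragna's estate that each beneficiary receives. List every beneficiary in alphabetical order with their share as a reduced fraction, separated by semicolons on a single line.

Brynja 3/8; Hakon 5/24; Hallvard 5/48; Jorunn 5/48; Njord 5/24

Brynja, as surviving spouse, takes 3/8.
The remaining 5/8 passes to Ragna's descendants per stirpes.
The 5/8 is divided into 3 equal shares of 5/24 among Ingeborg, Solveig, Hakon.
Ingeborg predeceased; the 5/24 allotted to Ingeborg's branch passes to Ingeborg's issue by representation.
Njord is the sole taker at this level and receives the full 5/24.
Solveig predeceased; the 5/24 allotted to Solveig's branch passes to Solveig's issue by representation.
The 5/24 is divided into 2 equal shares of 5/48 among Jorunn, Hallvard.
Jorunn is living and takes 5/48.
Hallvard is living and takes 5/48.
Hakon is living and takes 5/24.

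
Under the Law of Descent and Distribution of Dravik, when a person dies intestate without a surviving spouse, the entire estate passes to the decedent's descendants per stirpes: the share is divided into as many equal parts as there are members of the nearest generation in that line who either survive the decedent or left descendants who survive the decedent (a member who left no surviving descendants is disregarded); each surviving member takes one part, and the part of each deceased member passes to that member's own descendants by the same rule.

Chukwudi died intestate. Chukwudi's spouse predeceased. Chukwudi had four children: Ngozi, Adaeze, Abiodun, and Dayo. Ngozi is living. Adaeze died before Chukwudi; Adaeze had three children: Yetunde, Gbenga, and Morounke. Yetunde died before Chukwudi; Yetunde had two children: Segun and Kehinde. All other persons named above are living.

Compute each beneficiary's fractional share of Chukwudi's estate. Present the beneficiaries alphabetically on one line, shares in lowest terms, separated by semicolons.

There is no surviving spouse, so the entire estate passes to Chukwudi's descendants per stirpes.
The estate is divided into 4 equal shares of 1/4 among Ngozi, Adaeze, Abiodun, Dayo.
Ngozi is living and takes 1/4.
Adaeze predeceased; the 1/4 allotted to Adaeze's branch passes to Adaeze's issue by representation.
The 1/4 is divided into 3 equal shares of 1/12 among Yetunde, Gbenga, Morounke.
Yetunde predeceased; the 1/12 allotted to Yetunde's branch passes to Yetunde's issue by representation.
The 1/12 is divided into 2 equal shares of 1/24 among Segun, Kehinde.
Segun is living and takes 1/24.
Kehinde is living and takes 1/24.
Gbenga is living and takes 1/12.
Morounke is living and takes 1/12.
Abiodun is living and takes 1/4.
Dayo is living and takes 1/4.

Abiodun 1/4; Dayo 1/4; Gbenga 1/12; Kehinde 1/24; Morounke 1/12; Ngozi 1/4; Segun 1/24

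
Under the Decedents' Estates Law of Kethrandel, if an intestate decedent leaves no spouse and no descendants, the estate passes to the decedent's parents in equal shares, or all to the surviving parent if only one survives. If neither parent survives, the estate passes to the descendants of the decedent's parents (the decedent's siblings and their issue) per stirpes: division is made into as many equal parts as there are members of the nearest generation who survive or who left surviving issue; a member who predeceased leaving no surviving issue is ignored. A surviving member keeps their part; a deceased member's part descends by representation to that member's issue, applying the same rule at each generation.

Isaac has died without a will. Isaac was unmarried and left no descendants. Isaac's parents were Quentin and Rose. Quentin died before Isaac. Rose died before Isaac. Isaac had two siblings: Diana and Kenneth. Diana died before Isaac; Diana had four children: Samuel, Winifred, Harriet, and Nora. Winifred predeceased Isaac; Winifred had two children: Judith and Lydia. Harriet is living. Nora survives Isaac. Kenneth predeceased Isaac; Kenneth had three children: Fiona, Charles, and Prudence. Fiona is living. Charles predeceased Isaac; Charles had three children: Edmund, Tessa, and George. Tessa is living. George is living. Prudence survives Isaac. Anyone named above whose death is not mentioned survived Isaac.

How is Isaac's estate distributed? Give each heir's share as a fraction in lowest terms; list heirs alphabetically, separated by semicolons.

Edmund 1/18; Fiona 1/6; George 1/18; Harriet 1/8; Judith 1/16; Lydia 1/16; Nora 1/8; Prudence 1/6; Samuel 1/8; Tessa 1/18

Neither parent survives and there are no descendants, so the estate passes to Isaac's siblings and their issue per stirpes.
The estate is divided into 2 equal shares of 1/2 among Diana, Kenneth.
Diana predeceased; the 1/2 allotted to Diana's branch passes to Diana's issue by representation.
The 1/2 is divided into 4 equal shares of 1/8 among Samuel, Winifred, Harriet, Nora.
Samuel is living and takes 1/8.
Winifred predeceased; the 1/8 allotted to Winifred's branch passes to Winifred's issue by representation.
The 1/8 is divided into 2 equal shares of 1/16 among Judith, Lydia.
Judith is living and takes 1/16.
Lydia is living and takes 1/16.
Harriet is living and takes 1/8.
Nora is living and takes 1/8.
Kenneth predeceased; the 1/2 allotted to Kenneth's branch passes to Kenneth's issue by representation.
The 1/2 is divided into 3 equal shares of 1/6 among Fiona, Charles, Prudence.
Fiona is living and takes 1/6.
Charles predeceased; the 1/6 allotted to Charles's branch passes to Charles's issue by representation.
The 1/6 is divided into 3 equal shares of 1/18 among Edmund, Tessa, George.
Edmund is living and takes 1/18.
Tessa is living and takes 1/18.
George is living and takes 1/18.
Prudence is living and takes 1/6.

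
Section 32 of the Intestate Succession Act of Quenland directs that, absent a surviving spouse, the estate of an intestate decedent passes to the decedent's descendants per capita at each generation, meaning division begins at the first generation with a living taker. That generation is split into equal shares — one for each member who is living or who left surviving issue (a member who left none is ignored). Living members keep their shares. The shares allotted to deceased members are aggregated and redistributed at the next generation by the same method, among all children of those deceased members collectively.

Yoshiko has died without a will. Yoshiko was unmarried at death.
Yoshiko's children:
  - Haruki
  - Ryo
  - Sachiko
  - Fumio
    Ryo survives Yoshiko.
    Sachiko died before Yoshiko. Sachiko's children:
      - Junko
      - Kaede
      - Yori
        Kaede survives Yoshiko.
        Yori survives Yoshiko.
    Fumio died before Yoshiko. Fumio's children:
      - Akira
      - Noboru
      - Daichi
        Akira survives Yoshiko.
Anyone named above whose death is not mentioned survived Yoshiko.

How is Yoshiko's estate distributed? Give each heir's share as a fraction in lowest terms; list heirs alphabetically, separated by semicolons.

Akira 1/12; Daichi 1/12; Haruki 1/4; Junko 1/12; Kaede 1/12; Noboru 1/12; Ryo 1/4; Yori 1/12

There is no surviving spouse, so the entire estate passes to Yoshiko's descendants per capita at each generation.
At generation 1 (Haruki, Ryo, Sachiko, Fumio) there are 4 shares of (1)/4 = 1/4 each.
Living: Haruki and Ryo — each takes 1/4.
Deceased: Sachiko and Fumio. Their combined 1/2 is pooled and carried to generation 2.
At generation 2 (Junko, Kaede, Yori, Akira, Noboru, Daichi) there are 6 shares of (1/2)/6 = 1/12 each.
Living: Junko, Kaede, Yori, Akira, Noboru, and Daichi — each takes 1/12.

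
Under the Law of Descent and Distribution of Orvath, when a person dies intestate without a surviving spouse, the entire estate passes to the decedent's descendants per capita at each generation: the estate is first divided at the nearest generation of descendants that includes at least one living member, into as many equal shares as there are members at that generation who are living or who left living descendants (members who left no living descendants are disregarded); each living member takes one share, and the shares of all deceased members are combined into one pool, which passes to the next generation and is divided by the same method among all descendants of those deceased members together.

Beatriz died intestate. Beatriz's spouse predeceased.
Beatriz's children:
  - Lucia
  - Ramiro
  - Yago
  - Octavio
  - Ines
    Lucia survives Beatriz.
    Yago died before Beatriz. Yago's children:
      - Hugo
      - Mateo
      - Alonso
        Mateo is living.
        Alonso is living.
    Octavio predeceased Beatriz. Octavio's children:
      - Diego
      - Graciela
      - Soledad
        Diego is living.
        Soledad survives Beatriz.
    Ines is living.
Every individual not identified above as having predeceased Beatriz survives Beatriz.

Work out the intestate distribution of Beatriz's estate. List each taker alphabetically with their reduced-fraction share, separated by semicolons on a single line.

Alonso 1/15; Diego 1/15; Graciela 1/15; Hugo 1/15; Ines 1/5; Lucia 1/5; Mateo 1/15; Ramiro 1/5; Soledad 1/15

There is no surviving spouse, so the entire estate passes to Beatriz's descendants per capita at each generation.
At generation 1 (Lucia, Ramiro, Yago, Octavio, Ines) there are 5 shares of (1)/5 = 1/5 each.
Living: Lucia, Ramiro, and Ines — each takes 1/5.
Deceased: Yago and Octavio. Their combined 2/5 is pooled and carried to generation 2.
At generation 2 (Hugo, Mateo, Alonso, Diego, Graciela, Soledad) there are 6 shares of (2/5)/6 = 1/15 each.
Living: Hugo, Mateo, Alonso, Diego, Graciela, and Soledad — each takes 1/15.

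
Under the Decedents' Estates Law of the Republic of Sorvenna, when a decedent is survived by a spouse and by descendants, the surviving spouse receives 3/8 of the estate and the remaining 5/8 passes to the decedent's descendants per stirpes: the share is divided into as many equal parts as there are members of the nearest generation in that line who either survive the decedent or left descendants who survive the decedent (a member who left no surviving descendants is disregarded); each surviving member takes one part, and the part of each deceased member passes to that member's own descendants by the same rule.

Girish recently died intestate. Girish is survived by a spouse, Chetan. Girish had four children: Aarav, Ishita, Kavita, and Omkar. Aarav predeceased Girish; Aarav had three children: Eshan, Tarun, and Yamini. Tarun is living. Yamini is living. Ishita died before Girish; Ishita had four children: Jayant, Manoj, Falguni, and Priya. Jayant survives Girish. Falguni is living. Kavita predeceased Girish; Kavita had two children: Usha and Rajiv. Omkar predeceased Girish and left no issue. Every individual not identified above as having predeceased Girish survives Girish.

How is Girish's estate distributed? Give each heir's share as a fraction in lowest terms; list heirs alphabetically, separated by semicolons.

Chetan 3/8; Eshan 5/72; Falguni 5/96; Jayant 5/96; Manoj 5/96; Priya 5/96; Rajiv 5/48; Tarun 5/72; Usha 5/48; Yamini 5/72

Chetan, as surviving spouse, takes 3/8.
The remaining 5/8 passes to Girish's descendants per stirpes.
Omkar left no surviving issue, so that branch lapses and is disregarded.
The 5/8 is divided into 3 equal shares of 5/24 among Aarav, Ishita, Kavita.
Aarav predeceased; the 5/24 allotted to Aarav's branch passes to Aarav's issue by representation.
The 5/24 is divided into 3 equal shares of 5/72 among Eshan, Tarun, Yamini.
Eshan is living and takes 5/72.
Tarun is living and takes 5/72.
Yamini is living and takes 5/72.
Ishita predeceased; the 5/24 allotted to Ishita's branch passes to Ishita's issue by representation.
The 5/24 is divided into 4 equal shares of 5/96 among Jayant, Manoj, Falguni, Priya.
Jayant is living and takes 5/96.
Manoj is living and takes 5/96.
Falguni is living and takes 5/96.
Priya is living and takes 5/96.
Kavita predeceased; the 5/24 allotted to Kavita's branch passes to Kavita's issue by representation.
The 5/24 is divided into 2 equal shares of 5/48 among Usha, Rajiv.
Usha is living and takes 5/48.
Rajiv is living and takes 5/48.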